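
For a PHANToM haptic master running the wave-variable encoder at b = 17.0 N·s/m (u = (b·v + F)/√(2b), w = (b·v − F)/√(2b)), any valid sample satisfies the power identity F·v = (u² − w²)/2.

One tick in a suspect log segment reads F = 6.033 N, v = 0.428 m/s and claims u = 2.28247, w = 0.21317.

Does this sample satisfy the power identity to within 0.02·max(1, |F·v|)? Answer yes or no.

yes

F·v = 6.033×0.428 = 2.5821 W.
(u² − w²)/2 = (5.2097 − 0.0454)/2 = 2.5821 W.
|Δ| = 0.0000;  2% of max(1, |F·v|) = 0.0516.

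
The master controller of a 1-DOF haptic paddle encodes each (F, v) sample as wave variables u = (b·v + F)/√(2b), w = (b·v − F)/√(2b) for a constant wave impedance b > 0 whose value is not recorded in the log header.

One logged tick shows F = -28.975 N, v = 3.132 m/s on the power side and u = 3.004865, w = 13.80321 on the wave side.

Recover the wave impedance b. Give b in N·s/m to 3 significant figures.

b = 14.4 N·s/m

u + w = 16.808075;  u + w = √(2b)·v, so √(2b) = 16.808075/3.132 = 5.366563.
b = (√(2b))²/2 = 28.799997/2 = 14.399999.
(Check via u − w = 2F/√(2b): u − w = -10.798345, 2F/√(2b) = -10.798345.)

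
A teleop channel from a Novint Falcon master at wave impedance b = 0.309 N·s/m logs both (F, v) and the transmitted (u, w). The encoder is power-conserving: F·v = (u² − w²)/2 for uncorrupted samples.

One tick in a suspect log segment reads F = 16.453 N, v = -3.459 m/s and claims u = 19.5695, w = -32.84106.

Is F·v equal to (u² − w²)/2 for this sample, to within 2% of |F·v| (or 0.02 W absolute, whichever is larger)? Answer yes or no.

F·v = 16.453×(-3.459) = -56.91093 W.
(u² − w²)/2 = (382.96533 − 1078.53522)/2 = -347.78495 W.
|Δ| = 290.87402;  2% of max(1, |F·v|) = 1.13822.

no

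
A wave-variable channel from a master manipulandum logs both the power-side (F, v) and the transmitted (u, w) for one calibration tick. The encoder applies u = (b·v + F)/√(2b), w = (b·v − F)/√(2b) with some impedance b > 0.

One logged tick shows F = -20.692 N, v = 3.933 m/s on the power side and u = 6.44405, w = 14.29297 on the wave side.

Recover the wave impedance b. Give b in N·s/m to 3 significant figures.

b = 13.9 N·s/m

u + w = 20.7370;  u + w = √(2b)·v, so √(2b) = 20.7370/3.933 = 5.2726.
b = (√(2b))²/2 = 27.8000/2 = 13.9000.
(Check via u − w = 2F/√(2b): u − w = -7.8489, 2F/√(2b) = -7.8489.)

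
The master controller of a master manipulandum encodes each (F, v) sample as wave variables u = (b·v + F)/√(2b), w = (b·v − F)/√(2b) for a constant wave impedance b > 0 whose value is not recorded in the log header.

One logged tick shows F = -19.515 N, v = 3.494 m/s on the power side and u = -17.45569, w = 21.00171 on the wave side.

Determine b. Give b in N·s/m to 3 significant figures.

b = 0.515 N·s/m

u + w = 3.54602;  u + w = √(2b)·v, so √(2b) = 3.54602/3.494 = 1.01489.
b = (√(2b))²/2 = 1.03000/2 = 0.51500.
(Check via u − w = 2F/√(2b): u − w = -38.45740, 2F/√(2b) = -38.45743.)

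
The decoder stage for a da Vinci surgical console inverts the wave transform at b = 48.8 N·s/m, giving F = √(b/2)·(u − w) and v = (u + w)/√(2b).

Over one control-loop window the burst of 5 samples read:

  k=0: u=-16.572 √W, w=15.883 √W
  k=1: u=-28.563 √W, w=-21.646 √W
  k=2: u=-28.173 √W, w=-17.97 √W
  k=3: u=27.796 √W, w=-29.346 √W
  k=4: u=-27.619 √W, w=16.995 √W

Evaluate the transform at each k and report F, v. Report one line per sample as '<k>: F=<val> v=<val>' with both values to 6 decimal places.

0: F=-160.315874 v=-0.069742
1: F=-34.167460 v=-5.082257
2: F=-50.399102 v=-4.670689
3: F=282.260658 v=-0.156894
4: F=-220.376903 v=-1.075383

k=0: u−w=-32.455000, u+w=-0.689000; √(b/2)=4.939636, √(2b)=9.879271; F=4.939636×(-32.455)=-160.315874, v=-0.689000/9.879271=-0.069742
k=1: u−w=-6.917000, u+w=-50.209000; √(b/2)=4.939636, √(2b)=9.879271; F=4.939636×(-6.917)=-34.167460, v=-50.209000/9.879271=-5.082257
k=2: u−w=-10.203000, u+w=-46.143000; √(b/2)=4.939636, √(2b)=9.879271; F=4.939636×(-10.203)=-50.399102, v=-46.143000/9.879271=-4.670689
k=3: u−w=57.142000, u+w=-1.550000; √(b/2)=4.939636, √(2b)=9.879271; F=4.939636×57.142=282.260658, v=-1.550000/9.879271=-0.156894
k=4: u−w=-44.614000, u+w=-10.624000; √(b/2)=4.939636, √(2b)=9.879271; F=4.939636×(-44.614)=-220.376903, v=-10.624000/9.879271=-1.075383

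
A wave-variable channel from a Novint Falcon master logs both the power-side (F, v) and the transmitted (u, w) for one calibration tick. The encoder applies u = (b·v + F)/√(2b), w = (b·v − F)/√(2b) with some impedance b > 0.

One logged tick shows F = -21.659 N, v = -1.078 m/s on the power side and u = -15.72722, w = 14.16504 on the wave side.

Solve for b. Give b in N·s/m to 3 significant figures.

b = 1.05 N·s/m

u + w = -1.5622;  u + w = √(2b)·v, so √(2b) = -1.5622/(-1.078) = 1.4491.
b = (√(2b))²/2 = 2.1000/2 = 1.0500.
(Check via u − w = 2F/√(2b): u − w = -29.8923, 2F/√(2b) = -29.8921.)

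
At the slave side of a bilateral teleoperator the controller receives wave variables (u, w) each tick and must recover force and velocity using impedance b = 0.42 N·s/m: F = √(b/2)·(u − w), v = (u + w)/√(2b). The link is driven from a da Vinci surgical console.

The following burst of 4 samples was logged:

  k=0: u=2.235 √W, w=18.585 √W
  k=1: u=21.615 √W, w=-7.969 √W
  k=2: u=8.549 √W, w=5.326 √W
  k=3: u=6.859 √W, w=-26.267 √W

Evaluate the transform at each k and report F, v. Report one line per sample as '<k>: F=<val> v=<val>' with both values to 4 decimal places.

k=0: u−w=-16.3500, u+w=20.8200; √(b/2)=0.4583, √(2b)=0.9165; F=0.4583×(-16.35)=-7.4925, v=20.8200/0.9165=22.7165
k=1: u−w=29.5840, u+w=13.6460; √(b/2)=0.4583, √(2b)=0.9165; F=0.4583×29.584=13.5571, v=13.6460/0.9165=14.8890
k=2: u−w=3.2230, u+w=13.8750; √(b/2)=0.4583, √(2b)=0.9165; F=0.4583×3.223=1.4770, v=13.8750/0.9165=15.1389
k=3: u−w=33.1260, u+w=-19.4080; √(b/2)=0.4583, √(2b)=0.9165; F=0.4583×33.126=15.1802, v=-19.4080/0.9165=-21.1759

0: F=-7.4925 v=22.7165
1: F=13.5571 v=14.8890
2: F=1.4770 v=15.1389
3: F=15.1802 v=-21.1759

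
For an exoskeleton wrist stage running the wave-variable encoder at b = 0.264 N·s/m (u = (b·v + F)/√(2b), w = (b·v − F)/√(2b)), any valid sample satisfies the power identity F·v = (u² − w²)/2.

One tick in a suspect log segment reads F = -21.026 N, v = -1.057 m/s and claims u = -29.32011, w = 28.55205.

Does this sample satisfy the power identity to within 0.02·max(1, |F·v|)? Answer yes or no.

F·v = (-21.026)×(-1.057) = 22.22448 W.
(u² − w²)/2 = (859.66885 − 815.21956)/2 = 22.22465 W.
|Δ| = 0.00016;  2% of max(1, |F·v|) = 0.44449.

yes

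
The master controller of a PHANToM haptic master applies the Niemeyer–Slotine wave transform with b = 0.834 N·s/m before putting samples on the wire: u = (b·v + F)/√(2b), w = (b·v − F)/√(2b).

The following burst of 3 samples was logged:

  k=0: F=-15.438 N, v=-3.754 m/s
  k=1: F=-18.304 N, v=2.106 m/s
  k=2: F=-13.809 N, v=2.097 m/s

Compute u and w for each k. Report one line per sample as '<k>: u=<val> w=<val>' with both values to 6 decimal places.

k=0: b·v=0.834×(-3.754)=-3.130836; √(2b)=1.291511; u=(-3.130836+(-15.438))/1.291511=-14.377609, w=(-3.130836−(-15.438))/1.291511=9.529277
k=1: b·v=0.834×2.106=1.756404; √(2b)=1.291511; u=(1.756404+(-18.304))/1.291511=-12.812589, w=(1.756404−(-18.304))/1.291511=15.532510
k=2: b·v=0.834×2.097=1.748898; √(2b)=1.291511; u=(1.748898+(-13.809))/1.291511=-9.337980, w=(1.748898−(-13.809))/1.291511=12.046278

0: u=-14.377609 w=9.529277
1: u=-12.812589 w=15.532510
2: u=-9.337980 w=12.046278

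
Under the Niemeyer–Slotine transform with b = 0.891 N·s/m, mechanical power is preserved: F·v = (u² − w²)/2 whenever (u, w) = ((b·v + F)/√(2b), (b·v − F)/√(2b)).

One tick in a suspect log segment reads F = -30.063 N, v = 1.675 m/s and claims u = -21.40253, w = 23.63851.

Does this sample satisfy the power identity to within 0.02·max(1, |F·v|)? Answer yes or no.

F·v = (-30.063)×1.675 = -50.35553 W.
(u² − w²)/2 = (458.06829 − 558.77916)/2 = -50.35543 W.
|Δ| = 0.00009;  2% of max(1, |F·v|) = 1.00711.

yes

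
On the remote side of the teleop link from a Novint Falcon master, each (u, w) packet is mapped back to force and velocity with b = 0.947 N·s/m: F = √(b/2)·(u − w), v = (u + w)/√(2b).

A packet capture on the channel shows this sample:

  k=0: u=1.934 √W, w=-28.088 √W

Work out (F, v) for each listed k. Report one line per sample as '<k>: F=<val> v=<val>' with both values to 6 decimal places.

0: F=20.658539 v=-19.004136

k=0: u−w=30.022000, u+w=-26.154000; √(b/2)=0.688113, √(2b)=1.376227; F=0.688113×30.022=20.658539, v=-26.154000/1.376227=-19.004136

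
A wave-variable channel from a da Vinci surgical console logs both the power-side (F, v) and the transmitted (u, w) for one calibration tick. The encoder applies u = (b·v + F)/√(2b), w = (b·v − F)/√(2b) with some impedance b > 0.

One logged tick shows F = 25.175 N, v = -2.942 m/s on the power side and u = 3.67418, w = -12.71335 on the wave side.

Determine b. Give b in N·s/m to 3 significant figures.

b = 4.72 N·s/m

u + w = -9.03917;  u + w = √(2b)·v, so √(2b) = -9.03917/(-2.942) = 3.07246.
b = (√(2b))²/2 = 9.44000/2 = 4.72000.
(Check via u − w = 2F/√(2b): u − w = 16.38753, 2F/√(2b) = 16.38753.)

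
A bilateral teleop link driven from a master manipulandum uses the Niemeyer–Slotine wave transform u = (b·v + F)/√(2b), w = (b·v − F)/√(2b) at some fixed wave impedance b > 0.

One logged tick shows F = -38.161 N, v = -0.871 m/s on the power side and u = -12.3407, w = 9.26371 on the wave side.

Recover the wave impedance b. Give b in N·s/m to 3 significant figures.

u + w = -3.07699;  u + w = √(2b)·v, so √(2b) = -3.07699/(-0.871) = 3.53271.
b = (√(2b))²/2 = 12.48004/2 = 6.24002.
(Check via u − w = 2F/√(2b): u − w = -21.60441, 2F/√(2b) = -21.60438.)

b = 6.24 N·s/m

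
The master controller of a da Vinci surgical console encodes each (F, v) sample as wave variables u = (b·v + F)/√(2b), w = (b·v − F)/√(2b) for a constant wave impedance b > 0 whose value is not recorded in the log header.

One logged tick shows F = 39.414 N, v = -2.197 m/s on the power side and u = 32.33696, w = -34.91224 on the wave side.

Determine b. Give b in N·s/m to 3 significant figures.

b = 0.687 N·s/m

u + w = -2.5753;  u + w = √(2b)·v, so √(2b) = -2.5753/(-2.197) = 1.1722.
b = (√(2b))²/2 = 1.3740/2 = 0.6870.
(Check via u − w = 2F/√(2b): u − w = 67.2492, 2F/√(2b) = 67.2490.)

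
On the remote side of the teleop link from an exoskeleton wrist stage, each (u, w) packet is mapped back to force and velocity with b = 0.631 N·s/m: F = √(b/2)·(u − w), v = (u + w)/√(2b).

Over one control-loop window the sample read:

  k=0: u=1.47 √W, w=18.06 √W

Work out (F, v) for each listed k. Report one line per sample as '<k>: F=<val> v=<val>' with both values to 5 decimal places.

0: F=-9.31850 v=17.38491

k=0: u−w=-16.59000, u+w=19.53000; √(b/2)=0.56169, √(2b)=1.12339; F=0.56169×(-16.59)=-9.31850, v=19.53000/1.12339=17.38491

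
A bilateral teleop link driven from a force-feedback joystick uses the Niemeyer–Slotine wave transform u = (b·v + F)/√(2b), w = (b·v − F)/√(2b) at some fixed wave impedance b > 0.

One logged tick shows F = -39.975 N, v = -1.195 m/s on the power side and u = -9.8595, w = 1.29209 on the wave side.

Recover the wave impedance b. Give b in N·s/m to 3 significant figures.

b = 25.7 N·s/m

u + w = -8.5674;  u + w = √(2b)·v, so √(2b) = -8.5674/(-1.195) = 7.1694.
b = (√(2b))²/2 = 51.4000/2 = 25.7000.
(Check via u − w = 2F/√(2b): u − w = -11.1516, 2F/√(2b) = -11.1516.)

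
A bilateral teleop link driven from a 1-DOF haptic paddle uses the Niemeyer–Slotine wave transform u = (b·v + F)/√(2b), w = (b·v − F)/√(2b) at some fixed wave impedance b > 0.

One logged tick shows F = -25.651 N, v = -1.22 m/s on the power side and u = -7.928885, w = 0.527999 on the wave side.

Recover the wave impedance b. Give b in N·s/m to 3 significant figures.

b = 18.4 N·s/m

u + w = -7.400886;  u + w = √(2b)·v, so √(2b) = -7.400886/(-1.22) = 6.066300.
b = (√(2b))²/2 = 36.799996/2 = 18.399998.
(Check via u − w = 2F/√(2b): u − w = -8.456884, 2F/√(2b) = -8.456885.)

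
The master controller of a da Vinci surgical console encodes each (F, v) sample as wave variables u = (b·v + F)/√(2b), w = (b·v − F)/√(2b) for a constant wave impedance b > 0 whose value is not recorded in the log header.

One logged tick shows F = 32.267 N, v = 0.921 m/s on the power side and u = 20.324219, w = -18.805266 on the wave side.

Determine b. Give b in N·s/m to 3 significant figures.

u + w = 1.518953;  u + w = √(2b)·v, so √(2b) = 1.518953/0.921 = 1.649243.
b = (√(2b))²/2 = 2.720003/2 = 1.360002.
(Check via u − w = 2F/√(2b): u − w = 39.129485, 2F/√(2b) = 39.129462.)

b = 1.36 N·s/m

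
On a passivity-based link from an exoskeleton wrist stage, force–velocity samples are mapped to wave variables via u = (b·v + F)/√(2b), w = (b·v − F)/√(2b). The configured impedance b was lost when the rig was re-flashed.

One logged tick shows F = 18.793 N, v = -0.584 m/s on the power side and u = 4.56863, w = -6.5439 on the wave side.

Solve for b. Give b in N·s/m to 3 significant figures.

b = 5.72 N·s/m

u + w = -1.97527;  u + w = √(2b)·v, so √(2b) = -1.97527/(-0.584) = 3.38231.
b = (√(2b))²/2 = 11.44003/2 = 5.72002.
(Check via u − w = 2F/√(2b): u − w = 11.11253, 2F/√(2b) = 11.11252.)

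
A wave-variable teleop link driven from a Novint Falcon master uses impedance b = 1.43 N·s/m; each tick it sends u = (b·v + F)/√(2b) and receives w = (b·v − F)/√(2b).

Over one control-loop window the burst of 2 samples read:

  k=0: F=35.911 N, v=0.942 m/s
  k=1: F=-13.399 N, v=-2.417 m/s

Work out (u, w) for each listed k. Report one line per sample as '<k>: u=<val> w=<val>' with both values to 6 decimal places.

k=0: b·v=1.43×0.942=1.347060; √(2b)=1.691153; u=(1.347060+35.911)/1.691153=22.031153, w=(1.347060−35.911)/1.691153=-20.438086
k=1: b·v=1.43×(-2.417)=-3.456310; √(2b)=1.691153; u=(-3.456310+(-13.399))/1.691153=-9.966754, w=(-3.456310−(-13.399))/1.691153=5.879236

0: u=22.031153 w=-20.438086
1: u=-9.966754 w=5.879236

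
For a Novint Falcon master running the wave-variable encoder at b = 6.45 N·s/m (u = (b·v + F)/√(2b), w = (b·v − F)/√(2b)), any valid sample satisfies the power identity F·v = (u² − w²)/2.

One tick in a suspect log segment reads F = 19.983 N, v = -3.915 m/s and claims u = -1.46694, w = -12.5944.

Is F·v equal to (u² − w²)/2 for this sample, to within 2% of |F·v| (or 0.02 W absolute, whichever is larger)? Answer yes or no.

F·v = 19.983×(-3.915) = -78.2334 W.
(u² − w²)/2 = (2.1519 − 158.6189)/2 = -78.2335 W.
|Δ| = 0.0001;  2% of max(1, |F·v|) = 1.5647.

yes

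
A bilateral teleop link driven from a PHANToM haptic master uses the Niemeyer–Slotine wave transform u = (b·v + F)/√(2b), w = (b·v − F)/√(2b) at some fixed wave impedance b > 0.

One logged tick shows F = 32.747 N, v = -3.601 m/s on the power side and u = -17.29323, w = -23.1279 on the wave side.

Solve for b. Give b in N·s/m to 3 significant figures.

u + w = -40.42113;  u + w = √(2b)·v, so √(2b) = -40.42113/(-3.601) = 11.22497.
b = (√(2b))²/2 = 126.00003/2 = 63.00002.
(Check via u − w = 2F/√(2b): u − w = 5.83467, 2F/√(2b) = 5.83467.)

b = 63 N·s/m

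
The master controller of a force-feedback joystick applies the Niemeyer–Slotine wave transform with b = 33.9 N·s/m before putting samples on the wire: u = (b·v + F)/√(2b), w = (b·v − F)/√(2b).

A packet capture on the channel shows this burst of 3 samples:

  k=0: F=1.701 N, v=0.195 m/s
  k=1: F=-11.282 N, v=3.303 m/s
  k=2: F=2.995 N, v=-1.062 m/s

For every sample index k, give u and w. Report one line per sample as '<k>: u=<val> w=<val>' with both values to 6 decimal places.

0: u=1.009403 w=0.596242
1: u=12.228416 w=14.968736
2: u=-4.008562 w=-4.736027

k=0: b·v=33.9×0.195=6.610500; √(2b)=8.234076; u=(6.610500+1.701)/8.234076=1.009403, w=(6.610500−1.701)/8.234076=0.596242
k=1: b·v=33.9×3.303=111.971700; √(2b)=8.234076; u=(111.971700+(-11.282))/8.234076=12.228416, w=(111.971700−(-11.282))/8.234076=14.968736
k=2: b·v=33.9×(-1.062)=-36.001800; √(2b)=8.234076; u=(-36.001800+2.995)/8.234076=-4.008562, w=(-36.001800−2.995)/8.234076=-4.736027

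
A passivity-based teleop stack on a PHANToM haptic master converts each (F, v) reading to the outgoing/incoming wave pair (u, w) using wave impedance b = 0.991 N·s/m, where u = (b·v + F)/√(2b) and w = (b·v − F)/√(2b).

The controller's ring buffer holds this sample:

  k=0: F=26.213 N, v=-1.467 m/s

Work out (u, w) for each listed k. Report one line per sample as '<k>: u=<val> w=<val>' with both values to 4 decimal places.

k=0: b·v=0.991×(-1.467)=-1.4538; √(2b)=1.4078; u=(-1.4538+26.213)/1.4078=17.5867, w=(-1.4538−26.213)/1.4078=-19.6520

0: u=17.5867 w=-19.6520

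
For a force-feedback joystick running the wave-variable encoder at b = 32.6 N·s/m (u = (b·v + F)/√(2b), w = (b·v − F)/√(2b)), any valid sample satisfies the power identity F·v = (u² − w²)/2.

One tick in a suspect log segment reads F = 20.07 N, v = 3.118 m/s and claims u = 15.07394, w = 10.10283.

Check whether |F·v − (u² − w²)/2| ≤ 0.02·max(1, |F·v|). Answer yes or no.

yes

F·v = 20.07×3.118 = 62.5783 W.
(u² − w²)/2 = (227.2237 − 102.0672)/2 = 62.5782 W.
|Δ| = 0.0000;  2% of max(1, |F·v|) = 1.2516.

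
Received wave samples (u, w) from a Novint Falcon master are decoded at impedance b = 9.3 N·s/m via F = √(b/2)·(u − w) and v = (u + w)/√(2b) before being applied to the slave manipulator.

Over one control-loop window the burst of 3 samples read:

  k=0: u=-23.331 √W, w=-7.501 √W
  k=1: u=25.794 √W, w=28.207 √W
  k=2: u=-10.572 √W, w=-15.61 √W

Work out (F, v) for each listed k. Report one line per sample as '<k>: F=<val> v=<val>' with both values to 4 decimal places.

0: F=-34.1356 v=-7.1490
1: F=-5.2034 v=12.5212
2: F=10.8639 v=-6.0708

k=0: u−w=-15.8300, u+w=-30.8320; √(b/2)=2.1564, √(2b)=4.3128; F=2.1564×(-15.83)=-34.1356, v=-30.8320/4.3128=-7.1490
k=1: u−w=-2.4130, u+w=54.0010; √(b/2)=2.1564, √(2b)=4.3128; F=2.1564×(-2.413)=-5.2034, v=54.0010/4.3128=12.5212
k=2: u−w=5.0380, u+w=-26.1820; √(b/2)=2.1564, √(2b)=4.3128; F=2.1564×5.038=10.8639, v=-26.1820/4.3128=-6.0708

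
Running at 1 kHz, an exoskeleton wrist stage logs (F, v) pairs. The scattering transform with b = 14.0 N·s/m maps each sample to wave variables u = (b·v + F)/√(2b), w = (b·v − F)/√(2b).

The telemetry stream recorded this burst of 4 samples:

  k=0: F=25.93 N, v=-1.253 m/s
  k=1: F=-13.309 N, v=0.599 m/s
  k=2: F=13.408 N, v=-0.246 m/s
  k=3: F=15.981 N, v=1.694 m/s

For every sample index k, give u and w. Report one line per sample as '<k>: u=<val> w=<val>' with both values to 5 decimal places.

k=0: b·v=14.0×(-1.253)=-17.54200; √(2b)=5.29150; u=(-17.54200+25.93)/5.29150=1.58518, w=(-17.54200−25.93)/5.29150=-8.21544
k=1: b·v=14.0×0.599=8.38600; √(2b)=5.29150; u=(8.38600+(-13.309))/5.29150=-0.93036, w=(8.38600−(-13.309))/5.29150=4.09997
k=2: b·v=14.0×(-0.246)=-3.44400; √(2b)=5.29150; u=(-3.44400+13.408)/5.29150=1.88302, w=(-3.44400−13.408)/5.29150=-3.18473
k=3: b·v=14.0×1.694=23.71600; √(2b)=5.29150; u=(23.71600+15.981)/5.29150=7.50203, w=(23.71600−15.981)/5.29150=1.46178

0: u=1.58518 w=-8.21544
1: u=-0.93036 w=4.09997
2: u=1.88302 w=-3.18473
3: u=7.50203 w=1.46178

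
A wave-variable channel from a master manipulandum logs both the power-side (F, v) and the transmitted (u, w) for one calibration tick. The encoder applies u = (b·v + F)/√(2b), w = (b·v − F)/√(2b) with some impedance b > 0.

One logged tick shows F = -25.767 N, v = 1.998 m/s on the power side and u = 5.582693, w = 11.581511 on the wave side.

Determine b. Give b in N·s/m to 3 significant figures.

b = 36.9 N·s/m

u + w = 17.164204;  u + w = √(2b)·v, so √(2b) = 17.164204/1.998 = 8.590693.
b = (√(2b))²/2 = 73.800001/2 = 36.900000.
(Check via u − w = 2F/√(2b): u − w = -5.998818, 2F/√(2b) = -5.998818.)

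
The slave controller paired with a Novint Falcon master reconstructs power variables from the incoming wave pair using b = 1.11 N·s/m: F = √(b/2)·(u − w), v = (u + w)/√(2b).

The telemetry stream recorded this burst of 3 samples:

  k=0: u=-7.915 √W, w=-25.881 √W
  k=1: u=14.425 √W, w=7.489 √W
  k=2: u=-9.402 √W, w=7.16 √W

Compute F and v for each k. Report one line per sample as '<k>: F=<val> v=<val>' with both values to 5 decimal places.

k=0: u−w=17.96600, u+w=-33.79600; √(b/2)=0.74498, √(2b)=1.48997; F=0.74498×17.966=13.38437, v=-33.79600/1.48997=-22.68239
k=1: u−w=6.93600, u+w=21.91400; √(b/2)=0.74498, √(2b)=1.48997; F=0.74498×6.936=5.16720, v=21.91400/1.48997=14.70771
k=2: u−w=-16.56200, u+w=-2.24200; √(b/2)=0.74498, √(2b)=1.48997; F=0.74498×(-16.562)=-12.33841, v=-2.24200/1.48997=-1.50473

0: F=13.38437 v=-22.68239
1: F=5.16720 v=14.70771
2: F=-12.33841 v=-1.50473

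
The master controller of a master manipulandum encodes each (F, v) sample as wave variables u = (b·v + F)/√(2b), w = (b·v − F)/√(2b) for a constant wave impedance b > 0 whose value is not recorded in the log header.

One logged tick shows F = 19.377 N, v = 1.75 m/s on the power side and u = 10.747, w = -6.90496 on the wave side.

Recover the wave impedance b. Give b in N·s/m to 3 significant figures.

u + w = 3.84204;  u + w = √(2b)·v, so √(2b) = 3.84204/1.75 = 2.19545.
b = (√(2b))²/2 = 4.82001/2 = 2.41000.
(Check via u − w = 2F/√(2b): u − w = 17.65196, 2F/√(2b) = 17.65195.)

b = 2.41 N·s/m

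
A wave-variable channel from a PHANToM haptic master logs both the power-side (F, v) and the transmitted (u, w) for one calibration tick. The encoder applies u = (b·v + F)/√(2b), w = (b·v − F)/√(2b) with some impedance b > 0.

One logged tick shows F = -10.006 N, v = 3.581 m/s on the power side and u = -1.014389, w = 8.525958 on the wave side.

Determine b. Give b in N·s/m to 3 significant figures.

b = 2.2 N·s/m

u + w = 7.511569;  u + w = √(2b)·v, so √(2b) = 7.511569/3.581 = 2.097618.
b = (√(2b))²/2 = 4.400000/2 = 2.200000.
(Check via u − w = 2F/√(2b): u − w = -9.540347, 2F/√(2b) = -9.540347.)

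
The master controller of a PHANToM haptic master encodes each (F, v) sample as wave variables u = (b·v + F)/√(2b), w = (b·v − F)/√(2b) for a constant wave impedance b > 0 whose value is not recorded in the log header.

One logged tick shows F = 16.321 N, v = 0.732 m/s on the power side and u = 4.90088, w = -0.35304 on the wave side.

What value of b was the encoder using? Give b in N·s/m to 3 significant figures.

u + w = 4.5478;  u + w = √(2b)·v, so √(2b) = 4.5478/0.732 = 6.2129.
b = (√(2b))²/2 = 38.6001/2 = 19.3000.
(Check via u − w = 2F/√(2b): u − w = 5.2539, 2F/√(2b) = 5.2539.)

b = 19.3 N·s/m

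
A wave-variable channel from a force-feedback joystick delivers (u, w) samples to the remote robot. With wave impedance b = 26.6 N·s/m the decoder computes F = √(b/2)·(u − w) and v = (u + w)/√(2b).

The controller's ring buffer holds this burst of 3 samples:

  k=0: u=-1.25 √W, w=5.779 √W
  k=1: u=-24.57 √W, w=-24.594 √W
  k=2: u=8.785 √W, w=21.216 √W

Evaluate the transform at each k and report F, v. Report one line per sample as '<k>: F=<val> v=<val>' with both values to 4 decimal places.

0: F=-25.6342 v=0.6209
1: F=0.0875 v=-6.7405
2: F=-45.3348 v=4.1132

k=0: u−w=-7.0290, u+w=4.5290; √(b/2)=3.6469, √(2b)=7.2938; F=3.6469×(-7.029)=-25.6342, v=4.5290/7.2938=0.6209
k=1: u−w=0.0240, u+w=-49.1640; √(b/2)=3.6469, √(2b)=7.2938; F=3.6469×0.024=0.0875, v=-49.1640/7.2938=-6.7405
k=2: u−w=-12.4310, u+w=30.0010; √(b/2)=3.6469, √(2b)=7.2938; F=3.6469×(-12.431)=-45.3348, v=30.0010/7.2938=4.1132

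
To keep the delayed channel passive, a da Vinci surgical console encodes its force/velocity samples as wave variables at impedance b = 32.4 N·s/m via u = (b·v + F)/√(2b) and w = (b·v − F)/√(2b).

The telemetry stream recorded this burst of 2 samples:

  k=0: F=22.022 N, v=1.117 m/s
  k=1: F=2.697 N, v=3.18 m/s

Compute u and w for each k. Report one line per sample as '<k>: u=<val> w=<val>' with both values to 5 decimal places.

0: u=7.23154 w=1.76013
1: u=13.13429 w=12.46422

k=0: b·v=32.4×1.117=36.19080; √(2b)=8.04984; u=(36.19080+22.022)/8.04984=7.23154, w=(36.19080−22.022)/8.04984=1.76013
k=1: b·v=32.4×3.18=103.03200; √(2b)=8.04984; u=(103.03200+2.697)/8.04984=13.13429, w=(103.03200−2.697)/8.04984=12.46422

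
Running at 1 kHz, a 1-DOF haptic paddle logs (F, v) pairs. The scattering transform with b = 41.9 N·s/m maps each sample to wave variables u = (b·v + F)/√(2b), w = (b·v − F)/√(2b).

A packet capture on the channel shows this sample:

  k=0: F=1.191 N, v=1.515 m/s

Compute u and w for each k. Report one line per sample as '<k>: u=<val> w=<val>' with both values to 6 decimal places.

0: u=7.064436 w=6.804229

k=0: b·v=41.9×1.515=63.478500; √(2b)=9.154234; u=(63.478500+1.191)/9.154234=7.064436, w=(63.478500−1.191)/9.154234=6.804229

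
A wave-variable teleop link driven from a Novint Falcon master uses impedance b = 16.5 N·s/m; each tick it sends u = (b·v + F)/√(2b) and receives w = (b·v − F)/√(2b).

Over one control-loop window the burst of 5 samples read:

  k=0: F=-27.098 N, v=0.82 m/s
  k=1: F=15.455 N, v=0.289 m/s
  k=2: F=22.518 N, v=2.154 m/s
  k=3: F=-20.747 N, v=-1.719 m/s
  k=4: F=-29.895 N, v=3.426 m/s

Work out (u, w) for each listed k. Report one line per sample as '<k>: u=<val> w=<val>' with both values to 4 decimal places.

k=0: b·v=16.5×0.82=13.5300; √(2b)=5.7446; u=(13.5300+(-27.098))/5.7446=-2.3619, w=(13.5300−(-27.098))/5.7446=7.0724
k=1: b·v=16.5×0.289=4.7685; √(2b)=5.7446; u=(4.7685+15.455)/5.7446=3.5205, w=(4.7685−15.455)/5.7446=-1.8603
k=2: b·v=16.5×2.154=35.5410; √(2b)=5.7446; u=(35.5410+22.518)/5.7446=10.1068, w=(35.5410−22.518)/5.7446=2.2670
k=3: b·v=16.5×(-1.719)=-28.3635; √(2b)=5.7446; u=(-28.3635+(-20.747))/5.7446=-8.5490, w=(-28.3635−(-20.747))/5.7446=-1.3259
k=4: b·v=16.5×3.426=56.5290; √(2b)=5.7446; u=(56.5290+(-29.895))/5.7446=4.6364, w=(56.5290−(-29.895))/5.7446=15.0445

0: u=-2.3619 w=7.0724
1: u=3.5205 w=-1.8603
2: u=10.1068 w=2.2670
3: u=-8.5490 w=-1.3259
4: u=4.6364 w=15.0445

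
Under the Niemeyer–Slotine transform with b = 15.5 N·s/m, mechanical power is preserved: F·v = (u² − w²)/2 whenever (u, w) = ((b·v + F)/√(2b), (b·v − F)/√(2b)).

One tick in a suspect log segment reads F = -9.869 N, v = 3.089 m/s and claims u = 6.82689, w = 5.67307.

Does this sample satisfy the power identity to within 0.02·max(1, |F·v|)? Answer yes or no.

F·v = (-9.869)×3.089 = -30.48534 W.
(u² − w²)/2 = (46.60643 − 32.18372)/2 = 7.21135 W.
|Δ| = 37.69669;  2% of max(1, |F·v|) = 0.60971.

no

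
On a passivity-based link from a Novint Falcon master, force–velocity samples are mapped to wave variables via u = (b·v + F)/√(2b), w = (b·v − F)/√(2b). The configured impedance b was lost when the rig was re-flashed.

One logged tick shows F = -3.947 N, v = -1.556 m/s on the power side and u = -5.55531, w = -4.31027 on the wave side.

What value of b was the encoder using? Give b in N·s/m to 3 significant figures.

b = 20.1 N·s/m

u + w = -9.8656;  u + w = √(2b)·v, so √(2b) = -9.8656/(-1.556) = 6.3403.
b = (√(2b))²/2 = 40.2000/2 = 20.1000.
(Check via u − w = 2F/√(2b): u − w = -1.2450, 2F/√(2b) = -1.2450.)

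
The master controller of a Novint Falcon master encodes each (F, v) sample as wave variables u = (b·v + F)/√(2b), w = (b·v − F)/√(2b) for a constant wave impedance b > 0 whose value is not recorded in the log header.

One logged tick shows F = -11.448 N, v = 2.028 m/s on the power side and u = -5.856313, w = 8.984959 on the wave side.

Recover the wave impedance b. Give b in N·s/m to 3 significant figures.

b = 1.19 N·s/m

u + w = 3.128646;  u + w = √(2b)·v, so √(2b) = 3.128646/2.028 = 1.542725.
b = (√(2b))²/2 = 2.380000/2 = 1.190000.
(Check via u − w = 2F/√(2b): u − w = -14.841272, 2F/√(2b) = -14.841273.)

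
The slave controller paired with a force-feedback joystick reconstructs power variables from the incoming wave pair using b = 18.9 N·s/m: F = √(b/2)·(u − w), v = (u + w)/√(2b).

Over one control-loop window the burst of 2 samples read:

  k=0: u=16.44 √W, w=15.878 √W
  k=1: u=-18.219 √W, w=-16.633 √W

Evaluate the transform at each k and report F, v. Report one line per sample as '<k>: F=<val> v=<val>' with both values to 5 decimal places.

k=0: u−w=0.56200, u+w=32.31800; √(b/2)=3.07409, √(2b)=6.14817; F=3.07409×0.562=1.72764, v=32.31800/6.14817=5.25652
k=1: u−w=-1.58600, u+w=-34.85200; √(b/2)=3.07409, √(2b)=6.14817; F=3.07409×(-1.586)=-4.87550, v=-34.85200/6.14817=-5.66868

0: F=1.72764 v=5.25652
1: F=-4.87550 v=-5.66868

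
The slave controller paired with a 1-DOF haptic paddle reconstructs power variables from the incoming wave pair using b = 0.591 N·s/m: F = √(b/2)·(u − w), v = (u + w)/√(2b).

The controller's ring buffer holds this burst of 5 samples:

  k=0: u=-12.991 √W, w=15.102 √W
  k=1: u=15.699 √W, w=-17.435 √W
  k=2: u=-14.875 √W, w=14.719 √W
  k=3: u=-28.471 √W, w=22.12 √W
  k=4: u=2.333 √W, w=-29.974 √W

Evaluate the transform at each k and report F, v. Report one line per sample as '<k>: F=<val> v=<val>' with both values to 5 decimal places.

k=0: u−w=-28.09300, u+w=2.11100; √(b/2)=0.54360, √(2b)=1.08720; F=0.54360×(-28.093)=-15.27133, v=2.11100/1.08720=1.94169
k=1: u−w=33.13400, u+w=-1.73600; √(b/2)=0.54360, √(2b)=1.08720; F=0.54360×33.134=18.01161, v=-1.73600/1.08720=-1.59676
k=2: u−w=-29.59400, u+w=-0.15600; √(b/2)=0.54360, √(2b)=1.08720; F=0.54360×(-29.594)=-16.08727, v=-0.15600/1.08720=-0.14349
k=3: u−w=-50.59100, u+w=-6.35100; √(b/2)=0.54360, √(2b)=1.08720; F=0.54360×(-50.591)=-27.50122, v=-6.35100/1.08720=-5.84162
k=4: u−w=32.30700, u+w=-27.64100; √(b/2)=0.54360, √(2b)=1.08720; F=0.54360×32.307=17.56206, v=-27.64100/1.08720=-25.42407

0: F=-15.27133 v=1.94169
1: F=18.01161 v=-1.59676
2: F=-16.08727 v=-0.14349
3: F=-27.50122 v=-5.84162
4: F=17.56206 v=-25.42407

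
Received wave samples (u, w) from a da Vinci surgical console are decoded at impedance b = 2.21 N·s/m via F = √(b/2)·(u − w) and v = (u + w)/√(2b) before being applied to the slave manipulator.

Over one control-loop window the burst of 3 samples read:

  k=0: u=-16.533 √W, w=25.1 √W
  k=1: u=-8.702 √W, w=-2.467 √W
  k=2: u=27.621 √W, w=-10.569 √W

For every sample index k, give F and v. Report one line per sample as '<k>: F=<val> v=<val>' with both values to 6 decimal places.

k=0: u−w=-41.633000, u+w=8.567000; √(b/2)=1.051190, √(2b)=2.102380; F=1.051190×(-41.633)=-43.764185, v=8.567000/2.102380=4.074906
k=1: u−w=-6.235000, u+w=-11.169000; √(b/2)=1.051190, √(2b)=2.102380; F=1.051190×(-6.235)=-6.554168, v=-11.169000/2.102380=-5.312552
k=2: u−w=38.190000, u+w=17.052000; √(b/2)=1.051190, √(2b)=2.102380; F=1.051190×38.19=40.144939, v=17.052000/2.102380=8.110809

0: F=-43.764185 v=4.074906
1: F=-6.554168 v=-5.312552
2: F=40.144939 v=8.110809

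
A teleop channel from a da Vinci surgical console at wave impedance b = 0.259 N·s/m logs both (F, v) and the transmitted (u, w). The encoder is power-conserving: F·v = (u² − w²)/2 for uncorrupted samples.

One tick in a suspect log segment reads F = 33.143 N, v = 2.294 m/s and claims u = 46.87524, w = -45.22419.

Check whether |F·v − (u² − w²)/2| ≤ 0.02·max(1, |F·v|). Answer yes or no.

F·v = 33.143×2.294 = 76.03004 W.
(u² − w²)/2 = (2197.28813 − 2045.22736)/2 = 76.03038 W.
|Δ| = 0.00034;  2% of max(1, |F·v|) = 1.52060.

yes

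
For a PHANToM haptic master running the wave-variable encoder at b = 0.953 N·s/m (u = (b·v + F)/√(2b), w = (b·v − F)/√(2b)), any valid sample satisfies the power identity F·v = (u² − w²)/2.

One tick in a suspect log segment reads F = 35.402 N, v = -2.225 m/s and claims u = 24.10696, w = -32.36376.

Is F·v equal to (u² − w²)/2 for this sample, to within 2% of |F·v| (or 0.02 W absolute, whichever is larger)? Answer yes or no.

F·v = 35.402×(-2.225) = -78.7695 W.
(u² − w²)/2 = (581.1455 − 1047.4130)/2 = -233.1337 W.
|Δ| = 154.3643;  2% of max(1, |F·v|) = 1.5754.

no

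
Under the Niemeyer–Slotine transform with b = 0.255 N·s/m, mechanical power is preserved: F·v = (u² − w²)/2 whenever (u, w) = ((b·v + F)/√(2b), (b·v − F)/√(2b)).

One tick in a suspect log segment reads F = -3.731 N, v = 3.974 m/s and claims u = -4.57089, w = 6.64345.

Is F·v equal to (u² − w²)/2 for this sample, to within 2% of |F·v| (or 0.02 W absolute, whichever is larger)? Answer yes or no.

no

F·v = (-3.731)×3.974 = -14.82699 W.
(u² − w²)/2 = (20.89304 − 44.13543)/2 = -11.62120 W.
|Δ| = 3.20580;  2% of max(1, |F·v|) = 0.29654.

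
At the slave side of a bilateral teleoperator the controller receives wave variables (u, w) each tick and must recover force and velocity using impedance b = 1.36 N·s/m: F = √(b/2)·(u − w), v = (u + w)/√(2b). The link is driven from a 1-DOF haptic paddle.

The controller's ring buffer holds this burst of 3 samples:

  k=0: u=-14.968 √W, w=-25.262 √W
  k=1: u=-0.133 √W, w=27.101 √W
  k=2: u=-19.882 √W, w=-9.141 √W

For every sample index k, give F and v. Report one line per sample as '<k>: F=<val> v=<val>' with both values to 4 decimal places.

0: F=8.4886 v=-24.3930
1: F=-22.4577 v=16.3518
2: F=-8.8573 v=-17.5978

k=0: u−w=10.2940, u+w=-40.2300; √(b/2)=0.8246, √(2b)=1.6492; F=0.8246×10.294=8.4886, v=-40.2300/1.6492=-24.3930
k=1: u−w=-27.2340, u+w=26.9680; √(b/2)=0.8246, √(2b)=1.6492; F=0.8246×(-27.234)=-22.4577, v=26.9680/1.6492=16.3518
k=2: u−w=-10.7410, u+w=-29.0230; √(b/2)=0.8246, √(2b)=1.6492; F=0.8246×(-10.741)=-8.8573, v=-29.0230/1.6492=-17.5978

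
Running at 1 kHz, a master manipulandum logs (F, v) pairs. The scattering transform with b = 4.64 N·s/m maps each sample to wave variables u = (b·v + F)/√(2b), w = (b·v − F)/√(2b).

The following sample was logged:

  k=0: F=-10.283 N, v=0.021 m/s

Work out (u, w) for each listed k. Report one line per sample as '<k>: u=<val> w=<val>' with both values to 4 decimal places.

k=0: b·v=4.64×0.021=0.0974; √(2b)=3.0463; u=(0.0974+(-10.283))/3.0463=-3.3436, w=(0.0974−(-10.283))/3.0463=3.4075

0: u=-3.3436 w=3.4075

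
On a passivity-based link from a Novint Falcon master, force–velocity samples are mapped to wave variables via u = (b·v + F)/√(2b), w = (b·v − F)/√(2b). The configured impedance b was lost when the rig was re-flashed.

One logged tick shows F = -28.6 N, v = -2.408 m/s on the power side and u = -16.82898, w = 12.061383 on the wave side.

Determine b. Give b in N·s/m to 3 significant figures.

b = 1.96 N·s/m

u + w = -4.767597;  u + w = √(2b)·v, so √(2b) = -4.767597/(-2.408) = 1.979899.
b = (√(2b))²/2 = 3.920000/2 = 1.960000.
(Check via u − w = 2F/√(2b): u − w = -28.890363, 2F/√(2b) = -28.890361.)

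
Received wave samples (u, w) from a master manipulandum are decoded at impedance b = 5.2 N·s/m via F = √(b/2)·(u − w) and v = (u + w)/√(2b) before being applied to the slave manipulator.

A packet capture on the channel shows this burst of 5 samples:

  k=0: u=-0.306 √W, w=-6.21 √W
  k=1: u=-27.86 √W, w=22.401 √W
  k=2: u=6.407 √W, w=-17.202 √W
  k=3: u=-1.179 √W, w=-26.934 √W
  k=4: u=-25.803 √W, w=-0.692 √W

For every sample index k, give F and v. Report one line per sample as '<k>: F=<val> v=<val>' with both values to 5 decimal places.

k=0: u−w=5.90400, u+w=-6.51600; √(b/2)=1.61245, √(2b)=3.22490; F=1.61245×5.904=9.51991, v=-6.51600/3.22490=-2.02053
k=1: u−w=-50.26100, u+w=-5.45900; √(b/2)=1.61245, √(2b)=3.22490; F=1.61245×(-50.261)=-81.04343, v=-5.45900/3.22490=-1.69276
k=2: u−w=23.60900, u+w=-10.79500; √(b/2)=1.61245, √(2b)=3.22490; F=1.61245×23.609=38.06837, v=-10.79500/3.22490=-3.34739
k=3: u−w=25.75500, u+w=-28.11300; √(b/2)=1.61245, √(2b)=3.22490; F=1.61245×25.755=41.52869, v=-28.11300/3.22490=-8.71747
k=4: u−w=-25.11100, u+w=-26.49500; √(b/2)=1.61245, √(2b)=3.22490; F=1.61245×(-25.111)=-40.49027, v=-26.49500/3.22490=-8.21575

0: F=9.51991 v=-2.02053
1: F=-81.04343 v=-1.69276
2: F=38.06837 v=-3.34739
3: F=41.52869 v=-8.71747
4: F=-40.49027 v=-8.21575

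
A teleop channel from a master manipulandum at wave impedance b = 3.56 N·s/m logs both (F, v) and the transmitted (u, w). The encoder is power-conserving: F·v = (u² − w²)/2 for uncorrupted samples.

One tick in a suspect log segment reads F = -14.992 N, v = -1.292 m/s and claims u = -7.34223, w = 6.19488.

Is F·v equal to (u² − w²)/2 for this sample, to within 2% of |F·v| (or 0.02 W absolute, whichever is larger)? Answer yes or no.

no

F·v = (-14.992)×(-1.292) = 19.3697 W.
(u² − w²)/2 = (53.9083 − 38.3765)/2 = 7.7659 W.
|Δ| = 11.6038;  2% of max(1, |F·v|) = 0.3874.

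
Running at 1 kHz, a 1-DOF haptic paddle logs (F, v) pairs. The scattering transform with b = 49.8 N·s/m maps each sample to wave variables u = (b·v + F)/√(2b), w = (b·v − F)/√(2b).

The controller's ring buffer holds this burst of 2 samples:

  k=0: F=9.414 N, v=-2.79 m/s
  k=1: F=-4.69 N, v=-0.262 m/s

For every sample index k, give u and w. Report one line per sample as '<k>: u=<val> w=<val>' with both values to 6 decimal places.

k=0: b·v=49.8×(-2.79)=-138.942000; √(2b)=9.979980; u=(-138.942000+9.414)/9.979980=-12.978784, w=(-138.942000−9.414)/9.979980=-14.865361
k=1: b·v=49.8×(-0.262)=-13.047600; √(2b)=9.979980; u=(-13.047600+(-4.69))/9.979980=-1.777318, w=(-13.047600−(-4.69))/9.979980=-0.837437

0: u=-12.978784 w=-14.865361
1: u=-1.777318 w=-0.837437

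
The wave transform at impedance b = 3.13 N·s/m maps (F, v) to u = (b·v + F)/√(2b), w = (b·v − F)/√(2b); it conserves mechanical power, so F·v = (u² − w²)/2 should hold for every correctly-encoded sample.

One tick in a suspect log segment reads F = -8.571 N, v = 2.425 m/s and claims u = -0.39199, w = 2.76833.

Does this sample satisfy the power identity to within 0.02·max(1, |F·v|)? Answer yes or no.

F·v = (-8.571)×2.425 = -20.7847 W.
(u² − w²)/2 = (0.1537 − 7.6637)/2 = -3.7550 W.
|Δ| = 17.0297;  2% of max(1, |F·v|) = 0.4157.

no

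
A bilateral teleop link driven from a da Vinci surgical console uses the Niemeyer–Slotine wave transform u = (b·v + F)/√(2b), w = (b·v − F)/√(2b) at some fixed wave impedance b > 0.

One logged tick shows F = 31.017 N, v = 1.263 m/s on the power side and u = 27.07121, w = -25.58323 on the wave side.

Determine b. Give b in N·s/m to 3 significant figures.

u + w = 1.48798;  u + w = √(2b)·v, so √(2b) = 1.48798/1.263 = 1.17813.
b = (√(2b))²/2 = 1.38799/2 = 0.69400.
(Check via u − w = 2F/√(2b): u − w = 52.65444, 2F/√(2b) = 52.65457.)

b = 0.694 N·s/m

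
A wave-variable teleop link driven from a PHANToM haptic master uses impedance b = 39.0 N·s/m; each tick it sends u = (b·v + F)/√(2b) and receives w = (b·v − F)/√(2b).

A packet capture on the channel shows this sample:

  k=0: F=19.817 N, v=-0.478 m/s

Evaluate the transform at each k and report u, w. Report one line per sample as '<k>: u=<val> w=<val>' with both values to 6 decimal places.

k=0: b·v=39.0×(-0.478)=-18.642000; √(2b)=8.831761; u=(-18.642000+19.817)/8.831761=0.133043, w=(-18.642000−19.817)/8.831761=-4.354624

0: u=0.133043 w=-4.354624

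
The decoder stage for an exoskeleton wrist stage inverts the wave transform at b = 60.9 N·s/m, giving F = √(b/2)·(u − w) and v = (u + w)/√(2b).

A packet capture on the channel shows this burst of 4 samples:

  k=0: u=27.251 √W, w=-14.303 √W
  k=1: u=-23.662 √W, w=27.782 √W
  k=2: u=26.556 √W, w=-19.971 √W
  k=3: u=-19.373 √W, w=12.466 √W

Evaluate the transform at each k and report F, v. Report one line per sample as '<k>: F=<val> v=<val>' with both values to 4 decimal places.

0: F=229.3013 v=1.1732
1: F=-283.8758 v=0.3733
2: F=256.7431 v=0.5967
3: F=-175.6924 v=-0.6258

k=0: u−w=41.5540, u+w=12.9480; √(b/2)=5.5182, √(2b)=11.0363; F=5.5182×41.554=229.3013, v=12.9480/11.0363=1.1732
k=1: u−w=-51.4440, u+w=4.1200; √(b/2)=5.5182, √(2b)=11.0363; F=5.5182×(-51.444)=-283.8758, v=4.1200/11.0363=0.3733
k=2: u−w=46.5270, u+w=6.5850; √(b/2)=5.5182, √(2b)=11.0363; F=5.5182×46.527=256.7431, v=6.5850/11.0363=0.5967
k=3: u−w=-31.8390, u+w=-6.9070; √(b/2)=5.5182, √(2b)=11.0363; F=5.5182×(-31.839)=-175.6924, v=-6.9070/11.0363=-0.6258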